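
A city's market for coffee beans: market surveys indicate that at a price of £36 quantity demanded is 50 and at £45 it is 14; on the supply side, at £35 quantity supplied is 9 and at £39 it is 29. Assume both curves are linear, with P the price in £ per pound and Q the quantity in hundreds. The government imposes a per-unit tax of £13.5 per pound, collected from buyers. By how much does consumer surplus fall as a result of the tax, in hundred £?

Consumer surplus falls by £142.5 hundred.

Demand slope: (14 − 50)/(45 − 36) = -4, so Qd = 194 − 4P.
Supply slope: (29 − 9)/(39 − 35) = 5, so Qs = 5P − 166.
Before the tax: set 194 − 4P = 5P − 166 → P* = £40, Q* = 34.
With the tax collected from buyers, demand (in seller-price terms) shifts: Qd = 194 − 4(P + 13.5).
New equilibrium: buyers pay £47.5, sellers receive £34, Q = 4. (Wedge: Pb − Ps = 13.5.)
ΔCS is the trapezoid between Q = 4 and Q = 34 of height £7.5: ½ · (34 + 4) · 7.5 = £142.5.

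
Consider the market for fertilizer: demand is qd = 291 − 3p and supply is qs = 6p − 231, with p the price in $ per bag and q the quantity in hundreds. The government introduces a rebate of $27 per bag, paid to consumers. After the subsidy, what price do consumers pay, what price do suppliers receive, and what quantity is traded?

Consumers pay $40; suppliers receive $67; quantity = 171.

Without the subsidy, 291 − 3p = 6p − 231 gives 9p = 522, so p* = $58 and q* = 117.
With a per-unit subsidy paid to consumers, each effectively pays p − 27, so demand becomes qd = 291 − 3(p − 27).
New equilibrium: consumers pay $40, suppliers receive $67, q = 171. (Wedge: pb − ps = −27.)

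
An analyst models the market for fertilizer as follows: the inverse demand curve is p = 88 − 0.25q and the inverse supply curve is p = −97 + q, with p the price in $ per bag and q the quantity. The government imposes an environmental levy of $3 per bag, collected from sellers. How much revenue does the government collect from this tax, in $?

Inverting to q(p) form: qd = 352 − 4p; qs = p + 97.
Without the tax, 352 − 4p = p + 97 gives 5p = 255, so p* = $51 and q* = 148.
With the tax collected from sellers, supply shifts: qs = (p − 3) + 97.
Solving gives q = 145.6 with buyers paying $51.6 and sellers receiving $48.6 (the $3 wedge).
Revenue = t · Q = 3 · 145.6 = $436.8.

Tax revenue = $436.8.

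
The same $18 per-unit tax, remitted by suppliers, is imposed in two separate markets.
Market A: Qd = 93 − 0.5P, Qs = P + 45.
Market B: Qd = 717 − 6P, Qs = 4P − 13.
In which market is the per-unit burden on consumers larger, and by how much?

Market A, by $4.8.

Market A: pre-tax P* = $32, Q* = 77; post-tax Q = 71; per-unit burden on consumers = $12.
Market B: pre-tax P* = $73, Q* = 279; post-tax Q = 235.8; per-unit burden on consumers = $7.2.
Difference: $12 vs $7.2 → market A is larger by $4.8.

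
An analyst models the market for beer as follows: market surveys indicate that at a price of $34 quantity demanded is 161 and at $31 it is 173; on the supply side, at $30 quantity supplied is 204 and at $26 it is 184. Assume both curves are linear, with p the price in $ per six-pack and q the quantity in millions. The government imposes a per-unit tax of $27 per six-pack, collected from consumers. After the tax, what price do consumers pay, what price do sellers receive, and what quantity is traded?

Consumers pay $42; sellers receive $15; quantity = 129.

Demand slope: (173 − 161)/(31 − 34) = -4, so qd = 297 − 4p.
Supply slope: (184 − 204)/(26 − 30) = 5, so qs = 5p + 54.
Without the tax, 297 − 4p = 5p + 54 gives 9p = 243, so p* = $27 and q* = 189.
With the tax collected from consumers, demand (in seller-price terms) shifts: qd = 297 − 4(p + 27).
New equilibrium: consumers pay $42, sellers receive $15, q = 129. (Wedge: pb − ps = 27.)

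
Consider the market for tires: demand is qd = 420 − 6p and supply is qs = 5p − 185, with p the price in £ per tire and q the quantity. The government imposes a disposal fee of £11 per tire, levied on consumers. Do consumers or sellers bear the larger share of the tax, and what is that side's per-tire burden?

Sellers bear the larger share: £6 per tire.

Before the tax: set 420 − 6p = 5p − 185 → p* = £55, q* = 90.
With the tax collected from consumers, demand (in seller-price terms) shifts: qd = 420 − 6(p + 11).
New equilibrium: consumers pay £60, sellers receive £49, q = 60. (Wedge: pb − ps = 11.)
Per-tire burden: consumers £5, sellers £6.
Sellers take the larger share because supply is less price-elastic here (demand slope 6 vs supply slope 5).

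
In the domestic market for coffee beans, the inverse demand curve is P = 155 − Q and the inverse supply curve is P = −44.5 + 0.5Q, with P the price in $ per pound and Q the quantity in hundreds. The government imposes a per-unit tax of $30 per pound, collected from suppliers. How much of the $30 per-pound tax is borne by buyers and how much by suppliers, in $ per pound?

Buyers bear $20 per pound; suppliers bear $10 per pound.

Rewrite in direct form: Qd = 155 − P and Qs = 2P + 89.
Before the tax: set 155 − P = 2P + 89 → P* = $22, Q* = 133.
With the tax collected from suppliers, supply shifts: Qs = 2(P − 30) + 89.
New equilibrium: buyers pay $42, suppliers receive $12, Q = 113. (Wedge: Pb − Ps = 30.)
Burden on buyers: $20; on suppliers: $10. (They sum to $30.)
The less price-elastic side of the market bears the larger share of a per-unit tax.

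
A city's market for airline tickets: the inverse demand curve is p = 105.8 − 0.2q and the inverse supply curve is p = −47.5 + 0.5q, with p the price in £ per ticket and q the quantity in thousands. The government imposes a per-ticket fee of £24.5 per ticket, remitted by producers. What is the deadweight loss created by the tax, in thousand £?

Rewrite in direct form: qd = 529 − 5p and qs = 2p + 95.
Before the tax: set 529 − 5p = 2p + 95 → p* = £62, q* = 219.
With the tax collected from producers, supply shifts: qs = 2(p − 24.5) + 95.
Solving gives q = 184 with consumers paying £69 and producers receiving £44.5 (the £24.5 wedge).
Quantity falls by |ΔQ| = |219 − 184| = 35.
DWL = ½ · t · |ΔQ| = ½ · 24.5 · 35 = £428.75.

Deadweight loss = £428.75 thousand.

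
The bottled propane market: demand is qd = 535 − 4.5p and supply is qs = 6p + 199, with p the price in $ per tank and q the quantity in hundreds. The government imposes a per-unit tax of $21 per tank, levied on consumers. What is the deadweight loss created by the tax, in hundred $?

Deadweight loss = $567 hundred.

Before the tax: set 535 − 4.5p = 6p + 199 → p* = $32, q* = 391.
With the tax collected from consumers, demand (in seller-price terms) shifts: qd = 535 − 4.5(p + 21).
New equilibrium: consumers pay $44, suppliers receive $23, q = 337. (Wedge: pb − ps = 21.)
Quantity falls by |ΔQ| = |391 − 337| = 54.
DWL = ½ · t · |ΔQ| = ½ · 21 · 54 = $567.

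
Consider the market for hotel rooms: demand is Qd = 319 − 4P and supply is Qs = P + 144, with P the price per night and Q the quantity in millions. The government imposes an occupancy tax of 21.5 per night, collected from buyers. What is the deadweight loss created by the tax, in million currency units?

Deadweight loss = 184.9 million.

Before the tax: set 319 − 4P = P + 144 → P* = 35, Q* = 179.
With the tax collected from buyers, demand (in seller-price terms) shifts: Qd = 319 − 4(P + 21.5).
Solving gives Q = 161.8 with buyers paying 39.3 and sellers receiving 17.8 (the 21.5 wedge).
Quantity falls by |ΔQ| = |179 − 161.8| = 17.2.
DWL = ½ · t · |ΔQ| = ½ · 21.5 · 17.2 = 184.9.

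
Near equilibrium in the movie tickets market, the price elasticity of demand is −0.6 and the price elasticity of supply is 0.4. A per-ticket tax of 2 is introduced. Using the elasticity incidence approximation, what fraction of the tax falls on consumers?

Incidence ratio: consumers' share ≈ εs / (εs + |εd|) = 0.4 / (0.4 + 0.6) = 0.4.
Supply is the less elastic side, so consumers bear the smaller share.

Consumers' share ≈ 0.4.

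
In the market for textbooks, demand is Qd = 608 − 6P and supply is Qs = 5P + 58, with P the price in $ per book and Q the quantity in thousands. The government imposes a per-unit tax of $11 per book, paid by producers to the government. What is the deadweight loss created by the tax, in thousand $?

Deadweight loss = $165 thousand.

Without the tax, 608 − 6P = 5P + 58 gives 11P = 550, so P* = $50 and Q* = 308.
With the tax collected from producers, supply shifts: Qs = 5(P − 11) + 58.
New equilibrium: buyers pay $55, producers receive $44, Q = 278. (Wedge: Pb − Ps = 11.)
Quantity falls by |ΔQ| = |308 − 278| = 30.
DWL = ½ · t · |ΔQ| = ½ · 11 · 30 = $165.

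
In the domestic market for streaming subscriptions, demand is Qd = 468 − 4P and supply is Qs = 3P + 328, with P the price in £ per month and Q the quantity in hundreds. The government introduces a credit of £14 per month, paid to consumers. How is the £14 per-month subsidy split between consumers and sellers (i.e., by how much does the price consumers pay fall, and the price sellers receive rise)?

Without the subsidy, 468 − 4P = 3P + 328 gives 7P = 140, so P* = £20 and Q* = 388.
With a per-unit subsidy paid to consumers, each effectively pays P − 14, so demand becomes Qd = 468 − 4(P − 14).
New equilibrium: consumers pay £14, sellers receive £28, Q = 412. (Wedge: Pb − Ps = −14.)
Gain to consumers: £6; to sellers: £8. (They sum to £14.)

Consumers gain £6 per month; sellers gain £8 per month.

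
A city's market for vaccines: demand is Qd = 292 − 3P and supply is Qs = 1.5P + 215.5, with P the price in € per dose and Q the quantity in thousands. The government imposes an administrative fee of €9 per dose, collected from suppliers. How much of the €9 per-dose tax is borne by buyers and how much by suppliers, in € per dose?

Without the tax, 292 − 3P = 1.5P + 215.5 gives 4.5P = 76.5, so P* = €17 and Q* = 241.
With the tax collected from suppliers, supply shifts: Qs = 1.5(P − 9) + 215.5.
Solving gives Q = 232 with buyers paying €20 and suppliers receiving €11 (the €9 wedge).
Burden on buyers: €3; on suppliers: €6. (They sum to €9.)

Buyers bear €3 per dose; suppliers bear €6 per dose.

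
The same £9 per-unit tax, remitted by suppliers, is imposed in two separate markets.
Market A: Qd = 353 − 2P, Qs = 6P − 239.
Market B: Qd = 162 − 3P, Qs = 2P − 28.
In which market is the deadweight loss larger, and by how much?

Market A: pre-tax P* = £74, Q* = 205; post-tax Q = 191.5; deadweight loss = £60.75.
Market B: pre-tax P* = £38, Q* = 48; post-tax Q = 37.2; deadweight loss = £48.6.
Difference: £60.75 vs £48.6 → market A is larger by £12.15.

Market A, by £12.15.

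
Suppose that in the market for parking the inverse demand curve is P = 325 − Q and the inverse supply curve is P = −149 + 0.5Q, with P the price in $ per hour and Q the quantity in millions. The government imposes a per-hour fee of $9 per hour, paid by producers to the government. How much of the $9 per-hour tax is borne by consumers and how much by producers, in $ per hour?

Rewrite in direct form: Qd = 325 − P and Qs = 2P + 298.
Before the tax: set 325 − P = 2P + 298 → P* = $9, Q* = 316.
With the tax collected from producers, supply shifts: Qs = 2(P − 9) + 298.
New equilibrium: consumers pay $15, producers receive $6, Q = 310. (Wedge: Pb − Ps = 9.)
Burden on consumers: $6; on producers: $3. (They sum to $9.)
The less price-elastic side of the market bears the larger share of a per-unit tax.

Consumers bear $6 per hour; producers bear $3 per hour.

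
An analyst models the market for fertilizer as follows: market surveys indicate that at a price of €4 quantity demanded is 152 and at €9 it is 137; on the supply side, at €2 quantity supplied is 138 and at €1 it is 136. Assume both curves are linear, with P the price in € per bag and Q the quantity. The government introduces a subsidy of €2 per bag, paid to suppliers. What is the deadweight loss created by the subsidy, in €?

Deadweight loss = €2.4.

Demand slope: (137 − 152)/(9 − 4) = -3, so Qd = 164 − 3P.
Supply slope: (136 − 138)/(1 − 2) = 2, so Qs = 2P + 134.
Without the subsidy, 164 − 3P = 2P + 134 gives 5P = 30, so P* = €6 and Q* = 146.
With a per-unit subsidy paid to suppliers, each receives P + 2 per unit sold, so supply becomes Qs = 2(P + 2) + 134.
Solving gives Q = 148.4 with buyers paying €5.2 and suppliers receiving €7.2 (the €2 wedge).
Quantity rises by |ΔQ| = |146 − 148.4| = 2.4.
DWL = ½ · t · |ΔQ| = ½ · 2 · 2.4 = €2.4.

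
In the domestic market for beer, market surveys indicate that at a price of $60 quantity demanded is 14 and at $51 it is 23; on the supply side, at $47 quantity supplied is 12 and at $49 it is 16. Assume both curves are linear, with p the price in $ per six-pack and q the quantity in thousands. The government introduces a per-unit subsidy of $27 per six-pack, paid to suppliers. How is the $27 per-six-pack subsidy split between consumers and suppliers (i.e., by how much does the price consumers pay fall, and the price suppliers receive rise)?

Consumers gain $18 per six-pack; suppliers gain $9 per six-pack.

Demand slope: (23 − 14)/(51 − 60) = -1, so qd = 74 − p.
Supply slope: (16 − 12)/(49 − 47) = 2, so qs = 2p − 82.
Without the subsidy, 74 − p = 2p − 82 gives 3p = 156, so p* = $52 and q* = 22.
With a per-unit subsidy paid to suppliers, each receives p + 27 per unit sold, so supply becomes qs = 2(p + 27) − 82.
New equilibrium: consumers pay $34, suppliers receive $61, q = 40. (Wedge: pb − ps = −27.)
Gain to consumers: $18; to suppliers: $9. (They sum to $27.)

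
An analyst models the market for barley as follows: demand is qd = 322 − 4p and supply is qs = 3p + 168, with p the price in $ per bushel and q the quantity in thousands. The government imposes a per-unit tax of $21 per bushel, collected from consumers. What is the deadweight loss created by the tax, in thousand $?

Deadweight loss = $378 thousand.

Without the tax, 322 − 4p = 3p + 168 gives 7p = 154, so p* = $22 and q* = 234.
With the tax collected from consumers, demand (in seller-price terms) shifts: qd = 322 − 4(p + 21).
New equilibrium: consumers pay $31, suppliers receive $10, q = 198. (Wedge: pb − ps = 21.)
Quantity falls by |ΔQ| = |234 − 198| = 36.
DWL = ½ · t · |ΔQ| = ½ · 21 · 36 = $378.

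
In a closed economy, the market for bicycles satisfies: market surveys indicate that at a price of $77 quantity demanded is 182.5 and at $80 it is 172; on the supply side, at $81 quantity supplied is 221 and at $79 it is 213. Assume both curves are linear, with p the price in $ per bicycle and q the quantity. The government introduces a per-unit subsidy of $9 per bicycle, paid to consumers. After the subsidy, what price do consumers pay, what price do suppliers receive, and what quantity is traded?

Consumers pay $69.2; suppliers receive $78.2; quantity = 209.8.

Demand slope: (172 − 182.5)/(80 − 77) = -3.5, so qd = 452 − 3.5p.
Supply slope: (213 − 221)/(79 − 81) = 4, so qs = 4p − 103.
Before the subsidy: set 452 − 3.5p = 4p − 103 → p* = $74, q* = 193.
With a per-unit subsidy paid to consumers, each effectively pays p − 9, so demand becomes qd = 452 − 3.5(p − 9).
New equilibrium: consumers pay $69.2, suppliers receive $78.2, q = 209.8. (Wedge: pb − ps = −9.)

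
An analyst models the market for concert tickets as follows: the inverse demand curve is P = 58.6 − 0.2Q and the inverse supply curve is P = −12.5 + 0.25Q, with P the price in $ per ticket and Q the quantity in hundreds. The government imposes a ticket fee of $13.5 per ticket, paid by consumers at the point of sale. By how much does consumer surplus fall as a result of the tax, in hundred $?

Consumer surplus falls by $858 hundred.

Inverting to Q(P) form: Qd = 293 − 5P; Qs = 4P + 50.
Before the tax: set 293 − 5P = 4P + 50 → P* = $27, Q* = 158.
With the tax collected from consumers, demand (in seller-price terms) shifts: Qd = 293 − 5(P + 13.5).
New equilibrium: consumers pay $33, producers receive $19.5, Q = 128. (Wedge: Pb − Ps = 13.5.)
ΔCS is the trapezoid between Q = 128 and Q = 158 of height $6: ½ · (158 + 128) · 6 = $858.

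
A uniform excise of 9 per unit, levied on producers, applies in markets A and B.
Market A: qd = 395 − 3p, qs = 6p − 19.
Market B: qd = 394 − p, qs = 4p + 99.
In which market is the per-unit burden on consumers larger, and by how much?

Market A: pre-tax p* = 46, q* = 257; post-tax q = 239; per-unit burden on consumers = 6.
Market B: pre-tax p* = 59, q* = 335; post-tax q = 327.8; per-unit burden on consumers = 7.2.
Difference: 6 vs 7.2 → market B is larger by 1.2.

Market B, by 1.2.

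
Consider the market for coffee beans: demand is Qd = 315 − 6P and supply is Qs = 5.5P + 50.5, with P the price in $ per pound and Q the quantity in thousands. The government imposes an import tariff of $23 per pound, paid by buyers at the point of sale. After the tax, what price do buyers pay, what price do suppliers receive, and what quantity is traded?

Without the tax, 315 − 6P = 5.5P + 50.5 gives 11.5P = 264.5, so P* = $23 and Q* = 177.
With the tax collected from buyers, demand (in seller-price terms) shifts: Qd = 315 − 6(P + 23).
New equilibrium: buyers pay $34, suppliers receive $11, Q = 111. (Wedge: Pb − Ps = 23.)

Buyers pay $34; suppliers receive $11; quantity = 111.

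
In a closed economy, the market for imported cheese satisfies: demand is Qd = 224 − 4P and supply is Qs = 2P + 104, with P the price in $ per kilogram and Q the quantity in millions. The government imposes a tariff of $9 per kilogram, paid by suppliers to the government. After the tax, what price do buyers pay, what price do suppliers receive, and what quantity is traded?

Without the tax, 224 − 4P = 2P + 104 gives 6P = 120, so P* = $20 and Q* = 144.
With the tax collected from suppliers, supply shifts: Qs = 2(P − 9) + 104.
New equilibrium: buyers pay $23, suppliers receive $14, Q = 132. (Wedge: Pb − Ps = 9.)
The less price-elastic side of the market bears the larger share of a per-unit tax.

Buyers pay $23; suppliers receive $14; quantity = 132.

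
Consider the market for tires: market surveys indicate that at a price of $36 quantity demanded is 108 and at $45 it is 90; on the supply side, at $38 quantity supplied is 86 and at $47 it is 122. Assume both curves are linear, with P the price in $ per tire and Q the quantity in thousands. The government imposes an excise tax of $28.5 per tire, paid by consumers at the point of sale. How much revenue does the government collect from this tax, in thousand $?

Tax revenue = $1710 thousand.

Demand slope: (90 − 108)/(45 − 36) = -2, so Qd = 180 − 2P.
Supply slope: (122 − 86)/(47 − 38) = 4, so Qs = 4P − 66.
Without the tax, 180 − 2P = 4P − 66 gives 6P = 246, so P* = $41 and Q* = 98.
With the tax collected from consumers, demand (in seller-price terms) shifts: Qd = 180 − 2(P + 28.5).
Solving gives Q = 60 with consumers paying $60 and suppliers receiving $31.5 (the $28.5 wedge).
Revenue = t · Q = 28.5 · 60 = $1710.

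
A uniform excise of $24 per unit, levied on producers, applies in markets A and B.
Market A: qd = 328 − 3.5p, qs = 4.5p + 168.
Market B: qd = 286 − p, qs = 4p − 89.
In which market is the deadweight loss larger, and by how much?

Market A: pre-tax p* = $20, q* = 258; post-tax q = 210.75; deadweight loss = $567.
Market B: pre-tax p* = $75, q* = 211; post-tax q = 191.8; deadweight loss = $230.4.
Difference: $567 vs $230.4 → market A is larger by $336.6.

Market A, by $336.6.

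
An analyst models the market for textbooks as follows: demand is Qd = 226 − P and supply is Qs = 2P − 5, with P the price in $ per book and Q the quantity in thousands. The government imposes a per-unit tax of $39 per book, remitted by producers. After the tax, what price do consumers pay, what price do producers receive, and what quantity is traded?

Consumers pay $103; producers receive $64; quantity = 123.

Before the tax: set 226 − P = 2P − 5 → P* = $77, Q* = 149.
With the tax collected from producers, supply shifts: Qs = 2(P − 39) − 5.
Solving gives Q = 123 with consumers paying $103 and producers receiving $64 (the $39 wedge).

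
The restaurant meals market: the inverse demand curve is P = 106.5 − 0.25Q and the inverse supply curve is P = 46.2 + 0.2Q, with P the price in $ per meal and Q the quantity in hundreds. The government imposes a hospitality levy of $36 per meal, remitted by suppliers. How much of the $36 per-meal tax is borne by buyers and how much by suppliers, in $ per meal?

Buyers bear $20 per meal; suppliers bear $16 per meal.

Inverting to Q(P) form: Qd = 426 − 4P; Qs = 5P − 231.
Without the tax, 426 − 4P = 5P − 231 gives 9P = 657, so P* = $73 and Q* = 134.
With the tax collected from suppliers, supply shifts: Qs = 5(P − 36) − 231.
New equilibrium: buyers pay $93, suppliers receive $57, Q = 54. (Wedge: Pb − Ps = 36.)
Burden on buyers: $20; on suppliers: $16. (They sum to $36.)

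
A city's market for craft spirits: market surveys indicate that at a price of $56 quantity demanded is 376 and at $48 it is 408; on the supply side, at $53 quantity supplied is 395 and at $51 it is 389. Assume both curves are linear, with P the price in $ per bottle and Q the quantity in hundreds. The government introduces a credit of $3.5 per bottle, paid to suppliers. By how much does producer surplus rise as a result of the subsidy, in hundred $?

Demand slope: (408 − 376)/(48 − 56) = -4, so Qd = 600 − 4P.
Supply slope: (389 − 395)/(51 − 53) = 3, so Qs = 3P + 236.
Without the subsidy, 600 − 4P = 3P + 236 gives 7P = 364, so P* = $52 and Q* = 392.
With a per-unit subsidy paid to suppliers, each receives P + 3.5 per unit sold, so supply becomes Qs = 3(P + 3.5) + 236.
New equilibrium: consumers pay $50.5, suppliers receive $54, Q = 398. (Wedge: Pb − Ps = −3.5.)
ΔPS is the trapezoid between Q = 398 and Q = 392 of height $2: ½ · (392 + 398) · 2 = $790.

Producer surplus rises by $790 hundred.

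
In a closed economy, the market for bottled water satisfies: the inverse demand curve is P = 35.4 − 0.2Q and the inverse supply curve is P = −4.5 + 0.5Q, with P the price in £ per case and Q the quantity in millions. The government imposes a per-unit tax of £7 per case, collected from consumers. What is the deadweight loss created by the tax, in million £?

Deadweight loss = £35 million.

Rewrite in direct form: Qd = 177 − 5P and Qs = 2P + 9.
Before the tax: set 177 − 5P = 2P + 9 → P* = £24, Q* = 57.
With the tax collected from consumers, demand (in seller-price terms) shifts: Qd = 177 − 5(P + 7).
Solving gives Q = 47 with consumers paying £26 and suppliers receiving £19 (the £7 wedge).
Quantity falls by |ΔQ| = |57 − 47| = 10.
DWL = ½ · t · |ΔQ| = ½ · 7 · 10 = £35.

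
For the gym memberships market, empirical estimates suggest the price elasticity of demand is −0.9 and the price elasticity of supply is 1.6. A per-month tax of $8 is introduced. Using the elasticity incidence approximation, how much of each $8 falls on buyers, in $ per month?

Buyers bear ≈ $5.12 per month.

Incidence ratio: buyers' share ≈ εs / (εs + |εd|) = 1.6 / (1.6 + 0.9) = 0.64.
So buyers bear ≈ 0.64 × $8 = $5.12; producers bear $2.88.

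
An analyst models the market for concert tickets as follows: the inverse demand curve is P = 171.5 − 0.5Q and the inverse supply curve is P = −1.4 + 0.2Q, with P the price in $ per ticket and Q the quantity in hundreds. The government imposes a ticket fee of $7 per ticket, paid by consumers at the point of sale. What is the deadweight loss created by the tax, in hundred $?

Inverting to Q(P) form: Qd = 343 − 2P; Qs = 5P + 7.
Without the tax, 343 − 2P = 5P + 7 gives 7P = 336, so P* = $48 and Q* = 247.
With the tax collected from consumers, demand (in seller-price terms) shifts: Qd = 343 − 2(P + 7).
New equilibrium: consumers pay $53, sellers receive $46, Q = 237. (Wedge: Pb − Ps = 7.)
Quantity falls by |ΔQ| = |247 − 237| = 10.
DWL = ½ · t · |ΔQ| = ½ · 7 · 10 = $35.

Deadweight loss = $35 hundred.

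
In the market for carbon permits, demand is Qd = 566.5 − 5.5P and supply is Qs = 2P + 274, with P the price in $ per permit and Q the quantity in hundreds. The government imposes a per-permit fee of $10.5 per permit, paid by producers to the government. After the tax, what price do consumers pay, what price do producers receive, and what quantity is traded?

Before the tax: set 566.5 − 5.5P = 2P + 274 → P* = $39, Q* = 352.
With the tax collected from producers, supply shifts: Qs = 2(P − 10.5) + 274.
Solving gives Q = 336.6 with consumers paying $41.8 and producers receiving $31.3 (the $10.5 wedge).

Consumers pay $41.8; producers receive $31.3; quantity = 336.6.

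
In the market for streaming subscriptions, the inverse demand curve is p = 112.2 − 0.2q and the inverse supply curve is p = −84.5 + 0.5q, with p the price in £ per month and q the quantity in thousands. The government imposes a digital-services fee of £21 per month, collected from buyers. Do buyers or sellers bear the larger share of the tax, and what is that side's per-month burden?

Sellers bear the larger share: £15 per month.

Inverting to q(p) form: qd = 561 − 5p; qs = 2p + 169.
Without the tax, 561 − 5p = 2p + 169 gives 7p = 392, so p* = £56 and q* = 281.
With the tax collected from buyers, demand (in seller-price terms) shifts: qd = 561 − 5(p + 21).
Solving gives q = 251 with buyers paying £62 and sellers receiving £41 (the £21 wedge).
Per-month burden: buyers £6, sellers £15.
Sellers take the larger share because supply is less price-elastic here (demand slope 5 vs supply slope 2).
The less price-elastic side of the market bears the larger share of a per-unit tax.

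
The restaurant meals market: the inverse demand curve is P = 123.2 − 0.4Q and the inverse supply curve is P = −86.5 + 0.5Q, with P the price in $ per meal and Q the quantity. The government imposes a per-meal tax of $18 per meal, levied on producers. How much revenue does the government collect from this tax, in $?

Inverting to Q(P) form: Qd = 308 − 2.5P; Qs = 2P + 173.
Without the tax, 308 − 2.5P = 2P + 173 gives 4.5P = 135, so P* = $30 and Q* = 233.
With the tax collected from producers, supply shifts: Qs = 2(P − 18) + 173.
New equilibrium: consumers pay $38, producers receive $20, Q = 213. (Wedge: Pb − Ps = 18.)
Revenue = t · Q = 18 · 213 = $3834.

Tax revenue = $3834.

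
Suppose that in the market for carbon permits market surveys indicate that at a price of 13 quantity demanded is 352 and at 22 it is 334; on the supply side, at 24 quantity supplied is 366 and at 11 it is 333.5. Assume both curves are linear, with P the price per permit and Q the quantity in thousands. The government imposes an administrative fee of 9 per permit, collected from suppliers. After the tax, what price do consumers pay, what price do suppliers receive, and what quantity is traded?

Consumers pay 21; suppliers receive 12; quantity = 336.

Demand slope: (334 − 352)/(22 − 13) = -2, so Qd = 378 − 2P.
Supply slope: (333.5 − 366)/(11 − 24) = 2.5, so Qs = 2.5P + 306.
Before the tax: set 378 − 2P = 2.5P + 306 → P* = 16, Q* = 346.
With the tax collected from suppliers, supply shifts: Qs = 2.5(P − 9) + 306.
Solving gives Q = 336 with consumers paying 21 and suppliers receiving 12 (the 9 wedge).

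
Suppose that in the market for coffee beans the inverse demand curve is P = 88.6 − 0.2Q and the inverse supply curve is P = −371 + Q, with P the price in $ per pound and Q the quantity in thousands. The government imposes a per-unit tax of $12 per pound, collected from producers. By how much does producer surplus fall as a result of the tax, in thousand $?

Inverting to Q(P) form: Qd = 443 − 5P; Qs = P + 371.
Before the tax: set 443 − 5P = P + 371 → P* = $12, Q* = 383.
With the tax collected from producers, supply shifts: Qs = (P − 12) + 371.
New equilibrium: buyers pay $14, producers receive $2, Q = 373. (Wedge: Pb − Ps = 12.)
ΔPS is the trapezoid between Q = 373 and Q = 383 of height $10: ½ · (383 + 373) · 10 = $3780.

Producer surplus falls by $3780 thousand.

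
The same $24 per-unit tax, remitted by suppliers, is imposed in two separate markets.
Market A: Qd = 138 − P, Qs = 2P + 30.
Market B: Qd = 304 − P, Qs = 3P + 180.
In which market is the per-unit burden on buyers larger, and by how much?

Market B, by $2.

Market A: pre-tax P* = $36, Q* = 102; post-tax Q = 86; per-unit burden on buyers = $16.
Market B: pre-tax P* = $31, Q* = 273; post-tax Q = 255; per-unit burden on buyers = $18.
Difference: $16 vs $18 → market B is larger by $2.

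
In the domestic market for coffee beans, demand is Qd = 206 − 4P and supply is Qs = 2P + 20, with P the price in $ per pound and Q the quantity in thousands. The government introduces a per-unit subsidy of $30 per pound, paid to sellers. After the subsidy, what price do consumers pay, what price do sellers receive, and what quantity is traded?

Without the subsidy, 206 − 4P = 2P + 20 gives 6P = 186, so P* = $31 and Q* = 82.
With a per-unit subsidy paid to sellers, each receives P + 30 per unit sold, so supply becomes Qs = 2(P + 30) + 20.
New equilibrium: consumers pay $21, sellers receive $51, Q = 122. (Wedge: Pb − Ps = −30.)

Consumers pay $21; sellers receive $51; quantity = 122.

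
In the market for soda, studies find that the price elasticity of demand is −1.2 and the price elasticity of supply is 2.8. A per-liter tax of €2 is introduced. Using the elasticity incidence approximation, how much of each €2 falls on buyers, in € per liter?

Incidence ratio: buyers' share ≈ εs / (εs + |εd|) = 2.8 / (2.8 + 1.2) = 0.7.
So buyers bear ≈ 0.7 × €2 = €1.4; sellers bear €0.6.

Buyers bear ≈ €1.4 per liter.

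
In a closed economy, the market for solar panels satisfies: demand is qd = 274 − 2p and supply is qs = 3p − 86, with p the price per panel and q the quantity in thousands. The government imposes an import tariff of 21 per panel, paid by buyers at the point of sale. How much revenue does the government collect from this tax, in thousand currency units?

Tax revenue = 2200.8 thousand.

Without the tax, 274 − 2p = 3p − 86 gives 5p = 360, so p* = 72 and q* = 130.
With the tax collected from buyers, demand (in seller-price terms) shifts: qd = 274 − 2(p + 21).
New equilibrium: buyers pay 84.6, suppliers receive 63.6, q = 104.8. (Wedge: pb − ps = 21.)
Revenue = t · Q = 21 · 104.8 = 2200.8.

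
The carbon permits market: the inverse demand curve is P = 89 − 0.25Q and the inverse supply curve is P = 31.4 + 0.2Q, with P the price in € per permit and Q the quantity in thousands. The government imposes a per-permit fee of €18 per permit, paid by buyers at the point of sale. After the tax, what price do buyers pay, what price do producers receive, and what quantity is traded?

Buyers pay €67; producers receive €49; quantity = 88.

Inverting to Q(P) form: Qd = 356 − 4P; Qs = 5P − 157.
Before the tax: set 356 − 4P = 5P − 157 → P* = €57, Q* = 128.
With the tax collected from buyers, demand (in seller-price terms) shifts: Qd = 356 − 4(P + 18).
New equilibrium: buyers pay €67, producers receive €49, Q = 88. (Wedge: Pb − Ps = 18.)
The less price-elastic side of the market bears the larger share of a per-unit tax.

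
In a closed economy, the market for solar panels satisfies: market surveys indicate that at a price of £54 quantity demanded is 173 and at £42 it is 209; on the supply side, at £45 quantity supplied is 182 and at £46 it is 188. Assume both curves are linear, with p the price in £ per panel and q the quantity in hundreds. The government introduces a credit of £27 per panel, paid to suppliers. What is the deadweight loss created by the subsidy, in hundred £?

Deadweight loss = £729 hundred.

Demand slope: (209 − 173)/(42 − 54) = -3, so qd = 335 − 3p.
Supply slope: (188 − 182)/(46 − 45) = 6, so qs = 6p − 88.
Without the subsidy, 335 − 3p = 6p − 88 gives 9p = 423, so p* = £47 and q* = 194.
With a per-unit subsidy paid to suppliers, each receives p + 27 per unit sold, so supply becomes qs = 6(p + 27) − 88.
Solving gives q = 248 with consumers paying £29 and suppliers receiving £56 (the £27 wedge).
Quantity rises by |ΔQ| = |194 − 248| = 54.
DWL = ½ · t · |ΔQ| = ½ · 27 · 54 = £729.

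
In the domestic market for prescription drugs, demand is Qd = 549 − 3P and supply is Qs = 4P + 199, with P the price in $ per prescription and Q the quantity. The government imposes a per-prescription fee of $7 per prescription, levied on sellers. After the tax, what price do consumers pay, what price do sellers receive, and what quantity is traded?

Before the tax: set 549 − 3P = 4P + 199 → P* = $50, Q* = 399.
With the tax collected from sellers, supply shifts: Qs = 4(P − 7) + 199.
Solving gives Q = 387 with consumers paying $54 and sellers receiving $47 (the $7 wedge).
The less price-elastic side of the market bears the larger share of a per-unit tax.

Consumers pay $54; sellers receive $47; quantity = 387.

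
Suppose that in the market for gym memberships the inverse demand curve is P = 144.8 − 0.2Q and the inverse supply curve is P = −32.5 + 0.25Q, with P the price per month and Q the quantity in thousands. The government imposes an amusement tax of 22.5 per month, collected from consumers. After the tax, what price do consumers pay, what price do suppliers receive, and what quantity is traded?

Rewrite in direct form: Qd = 724 − 5P and Qs = 4P + 130.
Without the tax, 724 − 5P = 4P + 130 gives 9P = 594, so P* = 66 and Q* = 394.
With the tax collected from consumers, demand (in seller-price terms) shifts: Qd = 724 − 5(P + 22.5).
Solving gives Q = 344 with consumers paying 76 and suppliers receiving 53.5 (the 22.5 wedge).

Consumers pay 76; suppliers receive 53.5; quantity = 344.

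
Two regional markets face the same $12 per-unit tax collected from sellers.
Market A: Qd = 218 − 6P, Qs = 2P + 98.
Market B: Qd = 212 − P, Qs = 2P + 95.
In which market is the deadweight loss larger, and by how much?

Market A, by $60.

Market A: pre-tax P* = $15, Q* = 128; post-tax Q = 110; deadweight loss = $108.
Market B: pre-tax P* = $39, Q* = 173; post-tax Q = 165; deadweight loss = $48.
Difference: $108 vs $48 → market A is larger by $60.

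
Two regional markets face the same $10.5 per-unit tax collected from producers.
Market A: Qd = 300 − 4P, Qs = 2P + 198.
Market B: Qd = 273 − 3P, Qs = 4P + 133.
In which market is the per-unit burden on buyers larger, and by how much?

Market A: pre-tax P* = $17, Q* = 232; post-tax Q = 218; per-unit burden on buyers = $3.5.
Market B: pre-tax P* = $20, Q* = 213; post-tax Q = 195; per-unit burden on buyers = $6.
Difference: $3.5 vs $6 → market B is larger by $2.5.

Market B, by $2.5.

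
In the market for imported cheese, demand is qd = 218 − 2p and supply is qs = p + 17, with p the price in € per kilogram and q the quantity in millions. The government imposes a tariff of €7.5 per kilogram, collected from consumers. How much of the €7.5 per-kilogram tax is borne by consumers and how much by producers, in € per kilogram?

Without the tax, 218 − 2p = p + 17 gives 3p = 201, so p* = €67 and q* = 84.
With the tax collected from consumers, demand (in seller-price terms) shifts: qd = 218 − 2(p + 7.5).
New equilibrium: consumers pay €69.5, producers receive €62, q = 79. (Wedge: pb − ps = 7.5.)
Burden on consumers: €2.5; on producers: €5. (They sum to €7.5.)

Consumers bear €2.5 per kilogram; producers bear €5 per kilogram.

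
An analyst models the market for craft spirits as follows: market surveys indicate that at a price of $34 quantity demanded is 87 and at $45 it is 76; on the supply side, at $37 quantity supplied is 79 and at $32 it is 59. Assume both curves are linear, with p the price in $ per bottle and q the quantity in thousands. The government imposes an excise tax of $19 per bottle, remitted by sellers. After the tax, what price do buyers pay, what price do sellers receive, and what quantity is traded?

Buyers pay $53.2; sellers receive $34.2; quantity = 67.8.

Demand slope: (76 − 87)/(45 − 34) = -1, so qd = 121 − p.
Supply slope: (59 − 79)/(32 − 37) = 4, so qs = 4p − 69.
Before the tax: set 121 − p = 4p − 69 → p* = $38, q* = 83.
With the tax collected from sellers, supply shifts: qs = 4(p − 19) − 69.
Solving gives q = 67.8 with buyers paying $53.2 and sellers receiving $34.2 (the $19 wedge).
The less price-elastic side of the market bears the larger share of a per-unit tax.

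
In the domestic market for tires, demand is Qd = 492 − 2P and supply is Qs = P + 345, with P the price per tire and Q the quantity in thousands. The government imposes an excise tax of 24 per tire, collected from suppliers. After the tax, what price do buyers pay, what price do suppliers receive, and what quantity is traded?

Without the tax, 492 − 2P = P + 345 gives 3P = 147, so P* = 49 and Q* = 394.
With the tax collected from suppliers, supply shifts: Qs = (P − 24) + 345.
New equilibrium: buyers pay 57, suppliers receive 33, Q = 378. (Wedge: Pb − Ps = 24.)
The less price-elastic side of the market bears the larger share of a per-unit tax.

Buyers pay 57; suppliers receive 33; quantity = 378.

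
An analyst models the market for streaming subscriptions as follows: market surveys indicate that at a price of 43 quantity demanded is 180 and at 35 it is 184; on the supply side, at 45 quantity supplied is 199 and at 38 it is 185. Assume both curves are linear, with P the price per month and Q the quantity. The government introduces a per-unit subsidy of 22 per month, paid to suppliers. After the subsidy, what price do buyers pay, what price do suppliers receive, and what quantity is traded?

Buyers pay 19.4; suppliers receive 41.4; quantity = 191.8.

Demand slope: (184 − 180)/(35 − 43) = -0.5, so Qd = 201.5 − 0.5P.
Supply slope: (185 − 199)/(38 − 45) = 2, so Qs = 2P + 109.
Without the subsidy, 201.5 − 0.5P = 2P + 109 gives 2.5P = 92.5, so P* = 37 and Q* = 183.
With a per-unit subsidy paid to suppliers, each receives P + 22 per unit sold, so supply becomes Qs = 2(P + 22) + 109.
Solving gives Q = 191.8 with buyers paying 19.4 and suppliers receiving 41.4 (the 22 wedge).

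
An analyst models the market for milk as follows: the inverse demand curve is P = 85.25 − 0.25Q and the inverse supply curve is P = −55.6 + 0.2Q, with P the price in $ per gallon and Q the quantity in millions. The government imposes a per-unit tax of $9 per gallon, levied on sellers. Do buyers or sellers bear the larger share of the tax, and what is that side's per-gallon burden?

Buyers bear the larger share: $5 per gallon.

Inverting to Q(P) form: Qd = 341 − 4P; Qs = 5P + 278.
Before the tax: set 341 − 4P = 5P + 278 → P* = $7, Q* = 313.
With the tax collected from sellers, supply shifts: Qs = 5(P − 9) + 278.
New equilibrium: buyers pay $12, sellers receive $3, Q = 293. (Wedge: Pb − Ps = 9.)
Per-gallon burden: buyers $5, sellers $4.
Buyers take the larger share because demand is less price-elastic here (demand slope 4 vs supply slope 5).
The less price-elastic side of the market bears the larger share of a per-unit tax.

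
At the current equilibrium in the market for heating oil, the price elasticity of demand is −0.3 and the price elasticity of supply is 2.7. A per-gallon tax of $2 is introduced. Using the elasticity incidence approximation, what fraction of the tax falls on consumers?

Consumers' share ≈ 0.9.

Incidence ratio: consumers' share ≈ εs / (εs + |εd|) = 2.7 / (2.7 + 0.3) = 0.9.
Supply is the more elastic side, so consumers bear the larger share.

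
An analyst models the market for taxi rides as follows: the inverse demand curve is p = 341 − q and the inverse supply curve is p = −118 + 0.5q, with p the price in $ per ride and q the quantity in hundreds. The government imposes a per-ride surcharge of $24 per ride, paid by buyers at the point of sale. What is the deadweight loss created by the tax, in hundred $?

Inverting to q(p) form: qd = 341 − p; qs = 2p + 236.
Without the tax, 341 − p = 2p + 236 gives 3p = 105, so p* = $35 and q* = 306.
With the tax collected from buyers, demand (in seller-price terms) shifts: qd = 341 − (p + 24).
Solving gives q = 290 with buyers paying $51 and sellers receiving $27 (the $24 wedge).
Quantity falls by |ΔQ| = |306 − 290| = 16.
DWL = ½ · t · |ΔQ| = ½ · 24 · 16 = $192.

Deadweight loss = $192 hundred.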